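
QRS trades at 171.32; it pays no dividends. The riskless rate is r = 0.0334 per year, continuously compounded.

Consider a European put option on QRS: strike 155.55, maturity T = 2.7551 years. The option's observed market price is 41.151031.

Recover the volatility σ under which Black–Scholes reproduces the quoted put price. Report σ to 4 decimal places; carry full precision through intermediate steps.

sigma = 0.5464

At σ = 0.5464 the Black–Scholes value reproduces the quote:
σ√T = 0.5464·√2.7551 = 0.906942
d₁ = (ln(S/K) + (r+σ²/2)T) / (σ√T) = (ln(171.32/155.55) + (0.0334+0.5464²/2)·2.7551) / 0.906942 = (0.096566 + 0.503292) / 0.906942 = 0.661407
d₂ = d₁ − σ√T = 0.661407 − 0.906942 = -0.245534
e^{−rT} = 0.912087
N(−d₁) = 0.254176,  N(−d₂) = 0.596979
V = K·e^{−rT}·N(−d₂) − S·N(−d₁) = 84.696388 − 43.545357 = 41.151031 (equal to the quote); since ∂V/∂σ > 0 for all σ, the implied volatility is unique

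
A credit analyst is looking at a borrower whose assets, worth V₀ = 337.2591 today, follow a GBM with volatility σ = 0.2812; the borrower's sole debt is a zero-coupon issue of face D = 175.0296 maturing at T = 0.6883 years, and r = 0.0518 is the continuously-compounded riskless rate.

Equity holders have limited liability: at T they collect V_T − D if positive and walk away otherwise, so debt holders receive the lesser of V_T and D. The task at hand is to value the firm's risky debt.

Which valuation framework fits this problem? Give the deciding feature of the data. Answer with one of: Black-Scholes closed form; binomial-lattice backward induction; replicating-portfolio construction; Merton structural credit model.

framework: Merton structural credit model

Key observation: the data describe a firm's assets (V₀ = 337.2591, GBM) and a single zero-coupon debt of face 175.0296, so credit quantities follow from equity-as-call in the structural model.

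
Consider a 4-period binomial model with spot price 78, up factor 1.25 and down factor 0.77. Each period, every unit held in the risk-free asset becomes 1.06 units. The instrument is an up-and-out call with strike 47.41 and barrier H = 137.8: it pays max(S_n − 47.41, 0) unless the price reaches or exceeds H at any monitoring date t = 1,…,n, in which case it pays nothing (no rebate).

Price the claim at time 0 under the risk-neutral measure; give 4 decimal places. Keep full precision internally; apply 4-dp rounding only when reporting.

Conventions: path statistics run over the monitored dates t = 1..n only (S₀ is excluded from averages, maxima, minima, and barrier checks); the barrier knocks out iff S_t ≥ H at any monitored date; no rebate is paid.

No-arbitrage gives p* = (R−d)/(u−d) = 0.6042: enumerate every path, weight its payoff by its p*-probability, and discount by R^4.
Enumerate all 2^4 = 16 price paths (U = up ×1.25, D = down ×0.77); each path with k up-moves has probability p*^k·(1−p*)^(4−k).
DDDD: M=60.0600, payoff=0.0000, prob=0.024550
UDDD: M=97.5000, payoff=0.0000, prob=0.037471
DUDD: M=75.0750, payoff=0.0000, prob=0.037471
UUDD: M=121.8750, payoff=24.8497, prob=0.057192
DDUD: M=60.0600, payoff=0.0000, prob=0.037471
UDUD: M=97.5000, payoff=24.8497, prob=0.057192
DUUD: M=93.8438, payoff=24.8497, prob=0.057192
UUUD: M=152.3438, payoff=0.0000, prob=0.087294
DDDU: M=60.0600, payoff=0.0000, prob=0.037471
UDDU: M=97.5000, payoff=24.8497, prob=0.057192
DUDU: M=75.0750, payoff=24.8497, prob=0.057192
UUDU: M=121.8750, payoff=69.8947, prob=0.087294
DDUU: M=72.2597, payoff=24.8497, prob=0.057192
UDUU: M=117.3047, payoff=69.8947, prob=0.087294
DUUU: M=117.3047, payoff=69.8947, prob=0.087294
UUUU: M=190.4297, payoff=0.0000, prob=0.133238
Price = Σ prob·payoff / R^4 = 26.831365 / 1.262477 = 21.2530

price = 21.2530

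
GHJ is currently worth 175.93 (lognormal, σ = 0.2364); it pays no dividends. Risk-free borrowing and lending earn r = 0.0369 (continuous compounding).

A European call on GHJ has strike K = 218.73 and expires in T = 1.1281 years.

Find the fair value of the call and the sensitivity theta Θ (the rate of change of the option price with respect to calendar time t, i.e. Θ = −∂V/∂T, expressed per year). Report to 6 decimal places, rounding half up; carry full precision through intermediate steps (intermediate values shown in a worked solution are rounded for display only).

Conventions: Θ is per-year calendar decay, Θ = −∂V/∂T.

price = 6.844958
Θ = -8.197458

σ√T = 0.2364·√1.1281 = 0.251085
d₁ = (ln(S/K) + (r+σ²/2)T) / (σ√T) = (ln(175.93/218.73) + (0.0369+0.2364²/2)·1.1281) / 0.251085 = (-0.217752 + 0.073149) / 0.251085 = -0.575912
d₂ = d₁ − σ√T = -0.575912 − 0.251085 = -0.826998
e^{−rT} = 0.959228
N(d₁) = 0.282337,  N(d₂) = 0.204119
Call price V = S·N(d₁) − K·e^{−rT}·N(d₂) = 49.671590 − 42.826632 = 6.844958
φ(d₁) = (1/√(2π))·e^{−d₁²/2} = 0.337977
Θ = −S·φ(d₁)·σ/(2√T) − r·K·e^{−rT}·N(d₂) = −6.617156 − 1.580303 = -8.197458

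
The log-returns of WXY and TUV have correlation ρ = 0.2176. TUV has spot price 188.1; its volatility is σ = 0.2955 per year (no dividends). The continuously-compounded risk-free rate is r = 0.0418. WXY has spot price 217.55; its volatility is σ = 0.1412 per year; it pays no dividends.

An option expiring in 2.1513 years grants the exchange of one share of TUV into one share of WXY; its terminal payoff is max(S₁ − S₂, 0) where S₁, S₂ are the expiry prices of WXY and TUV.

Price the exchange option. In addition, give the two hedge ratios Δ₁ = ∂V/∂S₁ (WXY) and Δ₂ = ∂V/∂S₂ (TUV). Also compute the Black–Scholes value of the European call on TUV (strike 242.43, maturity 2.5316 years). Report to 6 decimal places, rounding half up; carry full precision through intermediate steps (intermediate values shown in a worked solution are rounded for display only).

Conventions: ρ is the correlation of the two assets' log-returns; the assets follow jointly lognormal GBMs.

σ_eff = √(σ₁² + σ₂² − 2ρσ₁σ₂) = √(0.1412² + 0.2955² − 2·0.2176·0.1412·0.2955) = 0.298495
d₁ = (ln(S₁/S₂) + (q₂ − q₁ + σ_eff²/2)T) / (σ_eff√T) = (ln(217.55/188.1) + (0.0 − 0.0 + 0.044550)·2.1513) / 0.437812 = 0.551138
d₂ = d₁ − σ_eff√T = 0.551138 − 0.437812 = 0.113326
N(d₁) = 0.709230,  N(d₂) = 0.545114
V = S₁·e^{−q₁T}·N(d₁) − S₂·e^{−q₂T}·N(d₂) = 154.293063 − 102.535941 = 51.757123
Δ₁ = e^{−q₁T}·N(d₁) = 0.709230;  Δ₂ = −e^{−q₂T}·N(d₂) = -0.545114
[vanilla: TUV call K=242.43]
σ√T = 0.2955·√2.5316 = 0.470170
d₁ = (ln(S/K) + (r+σ²/2)T) / (σ√T) = (ln(188.1/242.43) + (0.0418+0.2955²/2)·2.5316) / 0.470170 = (-0.253739 + 0.216351) / 0.470170 = -0.079521
d₂ = d₁ − σ√T = -0.079521 − 0.470170 = -0.549691
e^{−rT} = 0.899586
N(d₁) = 0.468309,  N(d₂) = 0.291266
price = S·N(d₁) − K·e^{−rT}·N(d₂) = 88.088941 − 63.521119 = 24.567822

exchange price = 51.757123
Δ1 = 0.709230
Δ2 = -0.545114
price(TUV call K=242.43) = 24.567822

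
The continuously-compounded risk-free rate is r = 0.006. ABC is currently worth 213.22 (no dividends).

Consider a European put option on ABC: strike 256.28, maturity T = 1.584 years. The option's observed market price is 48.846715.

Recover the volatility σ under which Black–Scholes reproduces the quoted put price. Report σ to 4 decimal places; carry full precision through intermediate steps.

At σ = 0.1976 the Black–Scholes value reproduces the quote:
σ√T = 0.1976·√1.584 = 0.248694
d₁ = (ln(S/K) + (r+σ²/2)T) / (σ√T) = (ln(213.22/256.28) + (0.006+0.1976²/2)·1.584) / 0.248694 = (-0.183946 + 0.040428) / 0.248694 = -0.577087
d₂ = d₁ − σ√T = -0.577087 − 0.248694 = -0.825781
e^{−rT} = 0.990541
N(−d₁) = 0.718060,  N(−d₂) = 0.795536
V = K·e^{−rT}·N(−d₂) − S·N(−d₁) = 201.951407 − 153.104692 = 48.846715 (the observed quote) — the price is monotone increasing in volatility, hence this σ is the only solution

sigma = 0.1976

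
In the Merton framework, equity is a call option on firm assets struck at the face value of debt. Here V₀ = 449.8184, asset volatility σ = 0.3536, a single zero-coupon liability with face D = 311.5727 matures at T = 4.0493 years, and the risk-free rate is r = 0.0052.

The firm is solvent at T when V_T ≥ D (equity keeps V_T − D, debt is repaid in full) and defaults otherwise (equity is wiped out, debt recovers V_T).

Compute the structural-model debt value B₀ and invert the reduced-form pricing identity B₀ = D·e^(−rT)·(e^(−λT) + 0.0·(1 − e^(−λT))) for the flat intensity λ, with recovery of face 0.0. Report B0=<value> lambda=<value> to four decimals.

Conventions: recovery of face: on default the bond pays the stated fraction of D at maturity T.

With assets at 449.8184 and a single debt payment of 311.5727 at 4.0493 years:
d₁ = [ln(V₀/D) + (r + σ²/2)T] / (σ√T)
   = [ln(449.8184/311.5727) + (0.0052 + 0.5·0.3536²)·4.0493] / (0.3536·√4.0493)
   = [0.367211 + 0.274204] / 0.711545 = 0.901441
d₂ = d₁ − σ√T = 0.901441 − 0.711545 = 0.189896
N(d₁) = 0.816323,  N(d₂) = 0.575305,  e^(−rT) = 0.979164
E₀ = V₀·N(d₁) − D·e^(−rT)·N(d₂)
   = 449.8184·0.816323 − 311.5727·0.979164·0.575305 = 191.682746
B₀ = V₀ − E₀ = 449.8184 − 191.682746 = 258.135654
e^(−λT) = (B₀·e^(rT)/D − 0)/(1 − 0) = (258.1357·1.021280/311.5727 − 0)/1 = 0.84612268
λ = −ln(0.84612268)/4.0493 = 0.041264

B0=258.1357 lambda=0.0413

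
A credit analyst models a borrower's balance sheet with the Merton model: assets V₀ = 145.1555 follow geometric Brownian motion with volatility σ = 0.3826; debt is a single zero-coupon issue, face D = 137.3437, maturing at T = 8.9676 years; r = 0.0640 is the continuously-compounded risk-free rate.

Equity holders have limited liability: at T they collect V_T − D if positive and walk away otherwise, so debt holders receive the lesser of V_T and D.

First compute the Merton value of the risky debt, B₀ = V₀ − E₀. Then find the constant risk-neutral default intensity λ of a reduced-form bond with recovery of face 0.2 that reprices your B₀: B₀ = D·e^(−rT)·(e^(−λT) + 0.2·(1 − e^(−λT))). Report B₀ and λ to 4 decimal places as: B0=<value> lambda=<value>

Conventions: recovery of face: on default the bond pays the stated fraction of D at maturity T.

Apply the equity-as-call identities (strike 137.3437, horizon 8.9676 years):
d₁ = [ln(V₀/D) + (r + σ²/2)T] / (σ√T)
   = [ln(145.1555/137.3437) + (0.0640 + 0.5·0.3826²)·8.9676] / (0.3826·√8.9676)
   = [0.055319 + 1.230277] / 1.145732 = 1.122074
d₂ = d₁ − σ√T = 1.122074 − 1.145732 = -0.023658
N(d₁) = 0.869085,  N(d₂) = 0.490563,  e^(−rT) = 0.563309
E₀ = V₀·N(d₁) − D·e^(−rT)·N(d₂)
   = 145.1555·0.869085 − 137.3437·0.563309·0.490563 = 88.199042
B₀ = V₀ − E₀ = 145.1555 − 88.199042 = 56.956458
e^(−λT) = (B₀·e^(rT)/D − 0.2)/(1 − 0.2) = (56.9565·1.775224/137.3437 − 0.2)/0.8 = 0.67023264
λ = −ln(0.67023264)/8.9676 = 0.044620

B0=56.9565 lambda=0.0446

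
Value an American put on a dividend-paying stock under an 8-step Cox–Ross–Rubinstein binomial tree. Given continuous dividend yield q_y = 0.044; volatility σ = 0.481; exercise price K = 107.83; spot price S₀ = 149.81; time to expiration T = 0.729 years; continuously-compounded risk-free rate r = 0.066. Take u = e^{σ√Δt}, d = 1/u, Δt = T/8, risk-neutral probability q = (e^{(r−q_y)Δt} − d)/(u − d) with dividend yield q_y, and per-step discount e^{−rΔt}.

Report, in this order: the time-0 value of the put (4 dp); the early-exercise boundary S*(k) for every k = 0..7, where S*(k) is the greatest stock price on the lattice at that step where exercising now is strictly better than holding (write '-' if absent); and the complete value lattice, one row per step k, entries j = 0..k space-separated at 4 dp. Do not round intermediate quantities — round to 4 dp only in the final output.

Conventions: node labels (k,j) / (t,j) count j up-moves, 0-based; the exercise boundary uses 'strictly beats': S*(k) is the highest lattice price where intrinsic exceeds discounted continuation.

Δt=0.09112  u=1.15627  d=0.86485  q=0.47065  discount=0.99400
step 8 (expiry): payoffs max(K−S,0) = 60.9414 45.1418 24.0184 0.0000 0.0000 0.0000 0.0000 0.0000 0.0000
step 7: (k=7,j=0): S=54.2159, K−S=53.6141, hold=53.1845 ⇒ V=53.6141 exercise | (k=7,j=1): S=72.4845, K−S=35.3455, hold=34.9890 ⇒ V=35.3455 exercise | (k=7,j=2): S=96.9088, K−S=10.9212, hold=12.6379 ⇒ V=12.6379 continue | (k=7,j=3): S=129.5632, K−S=0.0000, hold=0.0000 ⇒ V=0.0000 continue | (k=7,j=4): S=173.2208, K−S=0.0000, hold=0.0000 ⇒ V=0.0000 continue | (k=7,j=5): S=231.5892, K−S=0.0000, hold=0.0000 ⇒ V=0.0000 continue | (k=7,j=6): S=309.6254, K−S=0.0000, hold=0.0000 ⇒ V=0.0000 continue | (k=7,j=7): S=413.9567, K−S=0.0000, hold=0.0000 ⇒ V=0.0000 continue  boundary S*=72.4845
step 6: (k=6,j=0): S=62.6882, K−S=45.1418, hold=44.7461 ⇒ V=45.1418 exercise | (k=6,j=1): S=83.8116, K−S=24.0184, hold=24.5103 ⇒ V=24.5103 continue | (k=6,j=2): S=112.0527, K−S=0.0000, hold=6.6498 ⇒ V=6.6498 continue | (k=6,j=3): S=149.8100, K−S=0.0000, hold=0.0000 ⇒ V=0.0000 continue | (k=6,j=4): S=200.2899, K−S=0.0000, hold=0.0000 ⇒ V=0.0000 continue | (k=6,j=5): S=267.7796, K−S=0.0000, hold=0.0000 ⇒ V=0.0000 continue | (k=6,j=6): S=358.0105, K−S=0.0000, hold=0.0000 ⇒ V=0.0000 continue  boundary S*=62.6882
step 5: (k=5,j=0): S=72.4845, K−S=35.3455, hold=35.2191 ⇒ V=35.3455 exercise | (k=5,j=1): S=96.9088, K−S=10.9212, hold=16.0077 ⇒ V=16.0077 continue | (k=5,j=2): S=129.5632, K−S=0.0000, hold=3.4989 ⇒ V=3.4989 continue | (k=5,j=3): S=173.2208, K−S=0.0000, hold=0.0000 ⇒ V=0.0000 continue | (k=5,j=4): S=231.5892, K−S=0.0000, hold=0.0000 ⇒ V=0.0000 continue | (k=5,j=5): S=309.6254, K−S=0.0000, hold=0.0000 ⇒ V=0.0000 continue  boundary S*=72.4845
step 4: (k=4,j=0): S=83.8116, K−S=24.0184, hold=26.0868 ⇒ V=26.0868 continue | (k=4,j=1): S=112.0527, K−S=0.0000, hold=10.0598 ⇒ V=10.0598 continue | (k=4,j=2): S=149.8100, K−S=0.0000, hold=1.8411 ⇒ V=1.8411 continue | (k=4,j=3): S=200.2899, K−S=0.0000, hold=0.0000 ⇒ V=0.0000 continue | (k=4,j=4): S=267.7796, K−S=0.0000, hold=0.0000 ⇒ V=0.0000 continue  boundary S*=-
step 3: (k=3,j=0): S=96.9088, K−S=10.9212, hold=18.4325 ⇒ V=18.4325 continue | (k=3,j=1): S=129.5632, K−S=0.0000, hold=6.1545 ⇒ V=6.1545 continue | (k=3,j=2): S=173.2208, K−S=0.0000, hold=0.9687 ⇒ V=0.9687 continue | (k=3,j=3): S=231.5892, K−S=0.0000, hold=0.0000 ⇒ V=0.0000 continue  boundary S*=-
step 2: (k=2,j=0): S=112.0527, K−S=0.0000, hold=12.5780 ⇒ V=12.5780 continue | (k=2,j=1): S=149.8100, K−S=0.0000, hold=3.6915 ⇒ V=3.6915 continue | (k=2,j=2): S=200.2899, K−S=0.0000, hold=0.5097 ⇒ V=0.5097 continue  boundary S*=-
step 1: (k=1,j=0): S=129.5632, K−S=0.0000, hold=8.3452 ⇒ V=8.3452 continue | (k=1,j=1): S=173.2208, K−S=0.0000, hold=2.1809 ⇒ V=2.1809 continue  boundary S*=-
step 0: (k=0,j=0): S=149.8100, K−S=0.0000, hold=5.4113 ⇒ V=5.4113 continue  boundary S*=-

price = 5.4113
boundary = - - - - - 72.4845 62.6882 72.4845
tree:
5.4113
8.3452 2.1809
12.5780 3.6915 0.5097
18.4325 6.1545 0.9687 0.0000
26.0868 10.0598 1.8411 0.0000 0.0000
35.3455 16.0077 3.4989 0.0000 0.0000 0.0000
45.1418 24.5103 6.6498 0.0000 0.0000 0.0000 0.0000
53.6141 35.3455 12.6379 0.0000 0.0000 0.0000 0.0000 0.0000
60.9414 45.1418 24.0184 0.0000 0.0000 0.0000 0.0000 0.0000 0.0000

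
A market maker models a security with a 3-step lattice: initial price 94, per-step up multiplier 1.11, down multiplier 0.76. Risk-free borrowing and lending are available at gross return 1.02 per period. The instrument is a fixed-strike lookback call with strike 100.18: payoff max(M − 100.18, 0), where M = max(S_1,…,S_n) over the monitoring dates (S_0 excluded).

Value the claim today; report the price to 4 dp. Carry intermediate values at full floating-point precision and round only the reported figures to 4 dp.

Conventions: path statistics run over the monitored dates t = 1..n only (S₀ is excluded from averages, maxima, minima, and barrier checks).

price = 13.8017

With p* = (R−d)/(u−d) = 0.7429, sum probability × payoff across the paths and divide by R^3.
Enumerate all 2^3 = 8 price paths (U = up ×1.11, D = down ×0.76); each path with k up-moves has probability p*^k·(1−p*)^(3−k).
DDD: M=71.4400, payoff=0.0000, prob=0.017003
UDD: M=104.3400, payoff=4.1600, prob=0.049120
DUD: M=79.2984, payoff=0.0000, prob=0.049120
UUD: M=115.8174, payoff=15.6374, prob=0.141901
DDU: M=71.4400, payoff=0.0000, prob=0.049120
UDU: M=104.3400, payoff=4.1600, prob=0.141901
DUU: M=88.0212, payoff=0.0000, prob=0.141901
UUU: M=128.5573, payoff=28.3773, prob=0.409936
Price = Σ prob·payoff / R^3 = 14.646484 / 1.061208 = 13.8017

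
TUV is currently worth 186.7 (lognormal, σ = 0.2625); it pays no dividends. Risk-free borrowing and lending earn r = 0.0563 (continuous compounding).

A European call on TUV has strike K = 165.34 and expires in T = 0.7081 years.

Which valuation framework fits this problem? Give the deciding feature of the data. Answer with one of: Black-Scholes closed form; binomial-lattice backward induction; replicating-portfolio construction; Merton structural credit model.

framework: Black-Scholes closed form

Key observation: the instrument is a plain European call (strike 165.34) on a lognormal asset; the exact continuous-time formula applies directly.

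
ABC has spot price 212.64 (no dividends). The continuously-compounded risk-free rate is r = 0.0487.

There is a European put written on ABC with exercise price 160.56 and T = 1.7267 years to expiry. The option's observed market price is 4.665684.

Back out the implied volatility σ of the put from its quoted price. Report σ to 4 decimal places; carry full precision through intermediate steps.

sigma = 0.2655

At σ = 0.2655 the Black–Scholes value reproduces the quote:
σ√T = 0.2655·√1.7267 = 0.348878
d₁ = (ln(S/K) + (r+σ²/2)T) / (σ√T) = (ln(212.64/160.56) + (0.0487+0.2655²/2)·1.7267) / 0.348878 = (0.280933 + 0.144948) / 0.348878 = 1.220718
d₂ = d₁ − σ√T = 1.220718 − 0.348878 = 0.871840
e^{−rT} = 0.919348
N(−d₁) = 0.111096,  N(−d₂) = 0.191648
V = K·e^{−rT}·N(−d₂) − S·N(−d₁) = 28.289236 − 23.623553 = 4.665684 (equal to the quote); since ∂V/∂σ > 0 for all σ, the implied volatility is unique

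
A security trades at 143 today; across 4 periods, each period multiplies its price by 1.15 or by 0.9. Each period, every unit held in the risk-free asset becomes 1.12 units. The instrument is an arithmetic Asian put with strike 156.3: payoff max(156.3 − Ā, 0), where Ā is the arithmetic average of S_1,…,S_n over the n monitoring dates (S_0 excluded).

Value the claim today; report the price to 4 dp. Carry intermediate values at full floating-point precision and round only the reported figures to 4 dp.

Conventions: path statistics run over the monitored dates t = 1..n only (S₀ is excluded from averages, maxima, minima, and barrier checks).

price = 0.4804

Under the martingale measure an up-move has probability p* = 0.8800; value the claim as the probability-weighted average of per-path payoffs, discounted 4 periods at R = 1.12.
Enumerate all 2^4 = 16 price paths (U = up ×1.15, D = down ×0.9); each path with k up-moves has probability p*^k·(1−p*)^(4−k).
DDDD: Ā=110.6498, payoff=45.6502, prob=0.000207
UDDD: Ā=141.3859, payoff=14.9141, prob=0.001521
DUDD: Ā=132.4484, payoff=23.8516, prob=0.001521
UUDD: Ā=169.2396, payoff=0.0000, prob=0.011151
DDUD: Ā=124.4046, payoff=31.8954, prob=0.001521
UDUD: Ā=158.9615, payoff=0.0000, prob=0.011151
DUUD: Ā=150.0240, payoff=6.2760, prob=0.011151
UUUD: Ā=191.6973, payoff=0.0000, prob=0.081777
DDDU: Ā=117.1653, payoff=39.1347, prob=0.001521
UDDU: Ā=149.7112, payoff=6.5888, prob=0.011151
DUDU: Ā=140.7737, payoff=15.5263, prob=0.011151
UUDU: Ā=179.8775, payoff=0.0000, prob=0.081777
DDUU: Ā=132.7299, payoff=23.5701, prob=0.011151
UDUU: Ā=169.5993, payoff=0.0000, prob=0.081777
DUUU: Ā=160.6618, payoff=0.0000, prob=0.081777
UUUU: Ā=205.2901, payoff=0.0000, prob=0.599695
Price = Σ prob·payoff / R^4 = 0.755865 / 1.573519 = 0.4804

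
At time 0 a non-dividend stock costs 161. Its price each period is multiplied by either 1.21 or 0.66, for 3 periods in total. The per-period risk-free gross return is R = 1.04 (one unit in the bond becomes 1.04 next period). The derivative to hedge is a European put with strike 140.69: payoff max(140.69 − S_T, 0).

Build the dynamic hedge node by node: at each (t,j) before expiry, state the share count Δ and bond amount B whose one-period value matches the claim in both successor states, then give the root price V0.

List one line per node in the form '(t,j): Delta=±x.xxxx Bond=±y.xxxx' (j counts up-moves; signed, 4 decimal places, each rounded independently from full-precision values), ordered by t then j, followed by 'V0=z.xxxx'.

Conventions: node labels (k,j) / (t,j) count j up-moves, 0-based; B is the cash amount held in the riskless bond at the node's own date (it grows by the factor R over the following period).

Since d<R<u, set p* = (R−d)/(u−d) = 0.6909; price each node as the discounted p*-expectation of its children.
Payoffs at expiry: V(3,0)=94.4031, V(3,1)=55.8308, V(3,2)=0.0000, V(3,3)=0.0000
(2,0): S=70.1316. Δ = (V_up−V_dn)/(S_up−S_dn) = (55.8308−94.4031)/(84.8592−46.2869) = -1.0000. V = [p*·55.8308 + (1−p*)·94.4031]/1.04 = 65.1472. B = V − Δ·S = 135.2788.
(2,1): S=128.5746. Δ = (V_up−V_dn)/(S_up−S_dn) = (0.0000−55.8308)/(155.5753−84.8592) = -0.7895. V = [p*·0.0000 + (1−p*)·55.8308]/1.04 = 16.5931. B = V − Δ·S = 118.1035.
(2,2): S=235.7201. Δ = (V_up−V_dn)/(S_up−S_dn) = (0.0000−0.0000)/(285.2213−155.5753) = 0.0000. V = [p*·0.0000 + (1−p*)·0.0000]/1.04 = 0.0000. B = V − Δ·S = 0.0000.
(1,0): S=106.2600. Δ = (V_up−V_dn)/(S_up−S_dn) = (16.5931−65.1472)/(128.5746−70.1316) = -0.8308. V = [p*·16.5931 + (1−p*)·65.1472]/1.04 = 30.3853. B = V − Δ·S = 118.6656.
(1,1): S=194.8100. Δ = (V_up−V_dn)/(S_up−S_dn) = (0.0000−16.5931)/(235.7201−128.5746) = -0.1549. V = [p*·0.0000 + (1−p*)·16.5931]/1.04 = 4.9315. B = V − Δ·S = 35.1007.
(0,0): S=161.0000. Δ = (V_up−V_dn)/(S_up−S_dn) = (4.9315−30.3853)/(194.8100−106.2600) = -0.2875. V = [p*·4.9315 + (1−p*)·30.3853]/1.04 = 12.3068. B = V − Δ·S = 58.5864.
Verification: the root portfolio costs Δ(0,0)·S0 + B(0,0) = 12.3068, matching V0.

(0,0): Delta=-0.2875 Bond=58.5864
(1,0): Delta=-0.8308 Bond=118.6656
(1,1): Delta=-0.1549 Bond=35.1007
(2,0): Delta=-1.0000 Bond=135.2788
(2,1): Delta=-0.7895 Bond=118.1035
(2,2): Delta=0.0000 Bond=0.0000
V0=12.3068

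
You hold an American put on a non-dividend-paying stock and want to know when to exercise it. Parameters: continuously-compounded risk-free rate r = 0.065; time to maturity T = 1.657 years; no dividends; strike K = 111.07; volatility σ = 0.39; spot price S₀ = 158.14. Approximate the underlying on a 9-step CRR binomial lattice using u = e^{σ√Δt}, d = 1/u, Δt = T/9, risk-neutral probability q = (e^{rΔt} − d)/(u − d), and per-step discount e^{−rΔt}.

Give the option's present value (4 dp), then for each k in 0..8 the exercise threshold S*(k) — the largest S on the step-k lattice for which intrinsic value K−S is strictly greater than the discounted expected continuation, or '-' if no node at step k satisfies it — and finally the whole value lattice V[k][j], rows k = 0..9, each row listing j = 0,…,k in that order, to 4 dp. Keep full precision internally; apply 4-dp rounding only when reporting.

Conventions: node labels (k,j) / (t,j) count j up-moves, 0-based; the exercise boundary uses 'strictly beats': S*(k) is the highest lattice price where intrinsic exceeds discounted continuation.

price = 6.7237
boundary = - - - - - 68.4957 57.9412 68.4957 80.9728
tree:
6.7237
10.2861 3.2396
15.3646 5.3363 1.1715
22.3221 8.6144 2.1094 0.2396
31.4019 13.5681 3.7516 0.4792 0.0000
42.5743 20.7264 6.5685 0.9586 0.0000 0.0000
53.1288 30.4574 11.2667 1.9174 0.0000 0.0000 0.0000
62.0569 42.5743 18.7916 3.8355 0.0000 0.0000 0.0000 0.0000
69.6093 53.1288 30.0972 7.6724 0.0000 0.0000 0.0000 0.0000 0.0000
75.9980 62.0569 42.5743 15.3473 0.0000 0.0000 0.0000 0.0000 0.0000 0.0000

Δt=0.18411, u=1.18216, d=0.84591, q=0.49407, disc=e^(-rΔt)=0.98810
k=9 terminal: V=max(K-S,0) → 75.9980 62.0569 42.5743 15.3473 0.0000 0.0000 0.0000 0.0000 0.0000 0.0000
k=8: j=0 S=41.4607 intr=69.6093 cont=68.2880 V=69.6093[EX]; j=1 S=57.9412 intr=53.1288 cont=51.8075 V=53.1288[EX]; j=2 S=80.9728 intr=30.0972 cont=28.7759 V=30.0972[EX]; j=3 S=113.1593 intr=0.0000 cont=7.6724 V=7.6724[hold]; j=4 S=158.1400 intr=0.0000 cont=0.0000 V=0.0000[hold]; j=5 S=221.0004 intr=0.0000 cont=0.0000 V=0.0000[hold]; j=6 S=308.8477 intr=0.0000 cont=0.0000 V=0.0000[hold]; j=7 S=431.6141 intr=0.0000 cont=0.0000 V=0.0000[hold]; j=8 S=603.1800 intr=0.0000 cont=0.0000 V=0.0000[hold]  S*(8)=80.9728
k=7: j=0 S=49.0131 intr=62.0569 cont=60.7356 V=62.0569[EX]; j=1 S=68.4957 intr=42.5743 cont=41.2530 V=42.5743[EX]; j=2 S=95.7227 intr=15.3473 cont=18.7916 V=18.7916[hold]; j=3 S=133.7723 intr=0.0000 cont=3.8355 V=3.8355[hold]; j=4 S=186.9465 intr=0.0000 cont=0.0000 V=0.0000[hold]; j=5 S=261.2574 intr=0.0000 cont=0.0000 V=0.0000[hold]; j=6 S=365.1068 intr=0.0000 cont=0.0000 V=0.0000[hold]; j=7 S=510.2362 intr=0.0000 cont=0.0000 V=0.0000[hold]  S*(7)=68.4957
k=6: j=0 S=57.9412 intr=53.1288 cont=51.8075 V=53.1288[EX]; j=1 S=80.9728 intr=30.0972 cont=30.4574 V=30.4574[hold]; j=2 S=113.1593 intr=0.0000 cont=11.2667 V=11.2667[hold]; j=3 S=158.1400 intr=0.0000 cont=1.9174 V=1.9174[hold]; j=4 S=221.0004 intr=0.0000 cont=0.0000 V=0.0000[hold]; j=5 S=308.8477 intr=0.0000 cont=0.0000 V=0.0000[hold]; j=6 S=431.6141 intr=0.0000 cont=0.0000 V=0.0000[hold]  S*(6)=57.9412
k=5: j=0 S=68.4957 intr=42.5743 cont=41.4288 V=42.5743[EX]; j=1 S=95.7227 intr=15.3473 cont=20.7264 V=20.7264[hold]; j=2 S=133.7723 intr=0.0000 cont=6.5685 V=6.5685[hold]; j=3 S=186.9465 intr=0.0000 cont=0.9586 V=0.9586[hold]; j=4 S=261.2574 intr=0.0000 cont=0.0000 V=0.0000[hold]; j=5 S=365.1068 intr=0.0000 cont=0.0000 V=0.0000[hold]  S*(5)=68.4957
k=4: j=0 S=80.9728 intr=30.0972 cont=31.4019 V=31.4019[hold]; j=1 S=113.1593 intr=0.0000 cont=13.5681 V=13.5681[hold]; j=2 S=158.1400 intr=0.0000 cont=3.7516 V=3.7516[hold]; j=3 S=221.0004 intr=0.0000 cont=0.4792 V=0.4792[hold]; j=4 S=308.8477 intr=0.0000 cont=0.0000 V=0.0000[hold]  S*(4)=-
k=3: j=0 S=95.7227 intr=15.3473 cont=22.3221 V=22.3221[hold]; j=1 S=133.7723 intr=0.0000 cont=8.6144 V=8.6144[hold]; j=2 S=186.9465 intr=0.0000 cont=2.1094 V=2.1094[hold]; j=3 S=261.2574 intr=0.0000 cont=0.2396 V=0.2396[hold]  S*(3)=-
k=2: j=0 S=113.1593 intr=0.0000 cont=15.3646 V=15.3646[hold]; j=1 S=158.1400 intr=0.0000 cont=5.3363 V=5.3363[hold]; j=2 S=221.0004 intr=0.0000 cont=1.1715 V=1.1715[hold]  S*(2)=-
k=1: j=0 S=133.7723 intr=0.0000 cont=10.2861 V=10.2861[hold]; j=1 S=186.9465 intr=0.0000 cont=3.2396 V=3.2396[hold]  S*(1)=-
k=0: j=0 S=158.1400 intr=0.0000 cont=6.7237 V=6.7237[hold]  S*(0)=-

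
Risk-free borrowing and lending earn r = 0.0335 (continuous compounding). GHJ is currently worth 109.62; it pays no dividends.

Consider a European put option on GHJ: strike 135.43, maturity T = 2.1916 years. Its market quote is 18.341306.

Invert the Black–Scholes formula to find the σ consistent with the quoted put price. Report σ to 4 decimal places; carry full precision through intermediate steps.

At σ = 0.1102 the Black–Scholes value reproduces the quote:
σ√T = 0.1102·√2.1916 = 0.163141
d₁ = (ln(S/K) + (r+σ²/2)T) / (σ√T) = (ln(109.62/135.43) + (0.0335+0.1102²/2)·2.1916) / 0.163141 = (-0.211435 + 0.086726) / 0.163141 = -0.764426
d₂ = d₁ − σ√T = -0.764426 − 0.163141 = -0.927567
e^{−rT} = 0.929212
N(−d₁) = 0.777693,  N(−d₂) = 0.823184
V = K·e^{−rT}·N(−d₂) − S·N(−d₁) = 103.592055 − 85.250749 = 18.341306 (equal to the quote); since ∂V/∂σ > 0 for all σ, the implied volatility is unique

sigma = 0.1102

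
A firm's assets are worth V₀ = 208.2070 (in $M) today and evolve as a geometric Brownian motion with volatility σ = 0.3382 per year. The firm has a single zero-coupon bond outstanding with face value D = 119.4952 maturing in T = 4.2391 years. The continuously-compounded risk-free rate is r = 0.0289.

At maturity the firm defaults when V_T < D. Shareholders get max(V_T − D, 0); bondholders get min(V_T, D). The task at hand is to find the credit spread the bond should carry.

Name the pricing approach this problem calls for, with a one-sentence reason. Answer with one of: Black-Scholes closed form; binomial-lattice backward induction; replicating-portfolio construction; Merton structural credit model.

Key observation: the asked-for credit quantity lives on the firm's capital structure — asset value, asset volatility, debt face 119.4952 — which is the structural model's domain.

framework: Merton structural credit model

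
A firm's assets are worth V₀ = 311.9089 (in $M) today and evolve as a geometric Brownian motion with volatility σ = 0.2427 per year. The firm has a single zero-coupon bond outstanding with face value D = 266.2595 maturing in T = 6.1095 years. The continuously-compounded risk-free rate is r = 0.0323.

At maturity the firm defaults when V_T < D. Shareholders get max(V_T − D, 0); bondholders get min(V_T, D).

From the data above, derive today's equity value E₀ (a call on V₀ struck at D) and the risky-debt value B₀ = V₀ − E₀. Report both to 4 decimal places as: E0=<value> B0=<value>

E0=119.4305 B0=192.4784

Work the structural quantities from V₀ = 311.9089 against face 266.2595:
d₁ = [ln(V₀/D) + (r + σ²/2)T] / (σ√T)
   = [ln(311.9089/266.2595) + (0.0323 + 0.5·0.2427²)·6.1095] / (0.2427·√6.1095)
   = [0.158240 + 0.377272] / 0.599891 = 0.892681
d₂ = d₁ − σ√T = 0.892681 − 0.599891 = 0.292789
N(d₁) = 0.813986,  N(d₂) = 0.615158,  e^(−rT) = 0.820914
E₀ = V₀·N(d₁) − D·e^(−rT)·N(d₂)
   = 311.9089·0.813986 − 266.2595·0.820914·0.615158 = 119.430481
B₀ = V₀ − E₀ = 311.9089 − 119.430481 = 192.478419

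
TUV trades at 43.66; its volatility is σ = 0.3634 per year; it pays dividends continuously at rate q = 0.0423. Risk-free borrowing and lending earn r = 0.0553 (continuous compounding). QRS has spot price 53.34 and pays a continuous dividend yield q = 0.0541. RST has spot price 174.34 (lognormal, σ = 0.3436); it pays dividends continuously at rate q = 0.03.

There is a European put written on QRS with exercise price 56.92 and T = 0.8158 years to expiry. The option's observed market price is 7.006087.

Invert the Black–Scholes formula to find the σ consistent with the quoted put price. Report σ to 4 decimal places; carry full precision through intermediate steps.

sigma = 0.2716

At σ = 0.2716 the Black–Scholes value reproduces the quote:
σ√T = 0.2716·√0.8158 = 0.245314
d₁ = (ln(S/K) + (r−q+σ²/2)T) / (σ√T) = (ln(53.34/56.92) + (0.0553−0.0541+0.2716²/2)·0.8158) / 0.245314 = (-0.064960 + 0.031068) / 0.245314 = -0.138158
d₂ = d₁ − σ√T = -0.138158 − 0.245314 = -0.383471
e^{−rT} = 0.955889
e^{−qT} = 0.956825
N(−d₁) = 0.554942,  N(−d₂) = 0.649315
V = K·e^{−rT}·N(−d₂) − S·e^{−qT}·N(−d₁) = 35.328688 − 28.322601 = 7.006087 (matching the quote); vega is positive throughout, so no other σ reproduces this price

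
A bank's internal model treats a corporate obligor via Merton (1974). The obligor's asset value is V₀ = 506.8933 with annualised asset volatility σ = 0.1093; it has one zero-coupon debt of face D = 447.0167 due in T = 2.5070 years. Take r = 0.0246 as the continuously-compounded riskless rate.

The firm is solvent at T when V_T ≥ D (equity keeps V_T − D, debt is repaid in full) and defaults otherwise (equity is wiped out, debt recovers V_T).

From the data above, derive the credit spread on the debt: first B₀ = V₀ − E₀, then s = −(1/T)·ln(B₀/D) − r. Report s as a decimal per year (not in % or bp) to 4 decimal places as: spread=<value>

Equity is a call on the firm's assets struck at D = 447.0167:
d₁ = [ln(V₀/D) + (r + σ²/2)T] / (σ√T)
   = [ln(506.8933/447.0167) + (0.0246 + 0.5·0.1093²)·2.5070] / (0.1093·√2.5070)
   = [0.125705 + 0.076647] / 0.173060 = 1.169256
d₂ = d₁ − σ√T = 1.169256 − 0.173060 = 0.996196
N(d₁) = 0.878850,  N(d₂) = 0.840422,  e^(−rT) = 0.940191
E₀ = V₀·N(d₁) − D·e^(−rT)·N(d₂)
   = 506.8933·0.878850 − 447.0167·0.940191·0.840422 = 92.269372
B₀ = V₀ − E₀ = 506.8933 − 92.269372 = 414.623928
spread = −(1/T)·ln(B₀/D) − r = −(1/2.5070)·ln(414.623928/447.0167) − 0.0246 = 0.00540560

spread=0.0054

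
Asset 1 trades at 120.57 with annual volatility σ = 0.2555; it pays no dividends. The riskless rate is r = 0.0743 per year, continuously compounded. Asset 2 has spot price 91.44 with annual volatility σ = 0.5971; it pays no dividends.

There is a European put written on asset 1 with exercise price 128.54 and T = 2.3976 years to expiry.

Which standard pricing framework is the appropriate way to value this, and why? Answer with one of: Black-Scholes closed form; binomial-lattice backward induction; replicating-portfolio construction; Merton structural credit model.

framework: Black-Scholes closed form

Key observation: a European-exercise option on asset 1 struck at 128.54 — a GBM underlying with constant parameters — admits an analytic price: the data contain no early exercise, no discrete tree, no debt structure.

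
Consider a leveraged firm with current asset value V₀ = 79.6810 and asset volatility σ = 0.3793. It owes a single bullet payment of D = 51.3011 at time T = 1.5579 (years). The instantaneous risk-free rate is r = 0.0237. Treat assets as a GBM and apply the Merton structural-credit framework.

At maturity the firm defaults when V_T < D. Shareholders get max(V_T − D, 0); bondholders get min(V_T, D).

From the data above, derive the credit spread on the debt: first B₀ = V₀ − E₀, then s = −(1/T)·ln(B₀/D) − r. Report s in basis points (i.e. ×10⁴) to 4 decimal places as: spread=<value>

Apply the equity-as-call identities (strike 51.3011, horizon 1.5579 years):
d₁ = [ln(V₀/D) + (r + σ²/2)T] / (σ√T)
   = [ln(79.6810/51.3011) + (0.0237 + 0.5·0.3793²)·1.5579] / (0.3793·√1.5579)
   = [0.440319 + 0.148989] / 0.473427 = 1.244771
d₂ = d₁ − σ√T = 1.244771 − 0.473427 = 0.771344
N(d₁) = 0.893392,  N(d₂) = 0.779749,  e^(−rT) = 0.963751
E₀ = V₀·N(d₁) − D·e^(−rT)·N(d₂)
   = 79.6810·0.893392 − 51.3011·0.963751·0.779749 = 32.634437
B₀ = V₀ − E₀ = 79.6810 − 32.634437 = 47.046563
spread = −(1/T)·ln(B₀/D) − r = −(1/1.5579)·ln(47.046563/51.3011) − 0.0237 = 0.03187121
in basis points: 0.03187121 × 10⁴ = 318.7121 bp

spread=318.7121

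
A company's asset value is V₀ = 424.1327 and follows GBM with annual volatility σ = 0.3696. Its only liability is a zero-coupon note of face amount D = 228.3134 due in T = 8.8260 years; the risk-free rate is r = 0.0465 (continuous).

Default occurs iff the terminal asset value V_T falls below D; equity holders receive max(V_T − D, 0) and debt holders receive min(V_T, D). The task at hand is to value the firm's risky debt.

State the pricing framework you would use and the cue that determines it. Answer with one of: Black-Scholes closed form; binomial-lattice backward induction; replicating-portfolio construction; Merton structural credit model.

Key observation: a levered firm with one bullet debt due at 8.8260 years is the canonical structural-credit setup: equity is a call on the firm's assets struck at the face value.

framework: Merton structural credit model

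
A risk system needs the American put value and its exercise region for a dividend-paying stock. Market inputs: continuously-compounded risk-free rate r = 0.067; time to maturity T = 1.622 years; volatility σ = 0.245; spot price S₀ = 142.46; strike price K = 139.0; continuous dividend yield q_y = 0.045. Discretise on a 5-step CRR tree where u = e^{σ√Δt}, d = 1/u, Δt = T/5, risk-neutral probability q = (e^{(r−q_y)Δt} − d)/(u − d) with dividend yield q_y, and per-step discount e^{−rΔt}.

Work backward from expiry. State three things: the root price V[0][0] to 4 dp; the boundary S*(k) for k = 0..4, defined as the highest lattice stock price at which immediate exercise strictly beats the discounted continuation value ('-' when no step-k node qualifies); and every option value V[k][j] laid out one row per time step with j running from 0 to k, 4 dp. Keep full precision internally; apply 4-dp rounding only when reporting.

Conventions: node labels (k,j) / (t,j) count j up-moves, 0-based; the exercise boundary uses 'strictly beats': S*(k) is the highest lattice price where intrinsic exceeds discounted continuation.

price = 13.7520
boundary = - - - 93.7314 107.7675
tree:
13.7520
21.2811 6.5549
31.7651 11.3547 1.8676
45.2686 19.1750 3.7480 0.0000
57.4765 31.2325 7.5216 0.0000 0.0000
68.0944 45.2686 15.0946 0.0000 0.0000 0.0000

Δt=0.32440, u=1.14975, d=0.86976, q=0.49075, disc=e^(-rΔt)=0.97850
k=5 terminal: V=max(K-S,0) → 68.0944 45.2686 15.0946 0.0000 0.0000 0.0000
k=4: j=0 S=81.5235 intr=57.4765 cont=55.6694 V=57.4765[EX]; j=1 S=107.7675 intr=31.2325 cont=29.8057 V=31.2325[EX]; j=2 S=142.4600 intr=0.0000 cont=7.5216 V=7.5216[hold]; j=3 S=188.3207 intr=0.0000 cont=0.0000 V=0.0000[hold]; j=4 S=248.9448 intr=0.0000 cont=0.0000 V=0.0000[hold]  S*(4)=107.7675
k=3: j=0 S=93.7314 intr=45.2686 cont=43.6384 V=45.2686[EX]; j=1 S=123.9054 intr=15.0946 cont=19.1750 V=19.1750[hold]; j=2 S=163.7931 intr=0.0000 cont=3.7480 V=3.7480[hold]; j=3 S=216.5213 intr=0.0000 cont=0.0000 V=0.0000[hold]  S*(3)=93.7314
k=2: j=0 S=107.7675 intr=31.2325 cont=31.7651 V=31.7651[hold]; j=1 S=142.4600 intr=0.0000 cont=11.3547 V=11.3547[hold]; j=2 S=188.3207 intr=0.0000 cont=1.8676 V=1.8676[hold]  S*(2)=-
k=1: j=0 S=123.9054 intr=15.0946 cont=21.2811 V=21.2811[hold]; j=1 S=163.7931 intr=0.0000 cont=6.5549 V=6.5549[hold]  S*(1)=-
k=0: j=0 S=142.4600 intr=0.0000 cont=13.7520 V=13.7520[hold]  S*(0)=-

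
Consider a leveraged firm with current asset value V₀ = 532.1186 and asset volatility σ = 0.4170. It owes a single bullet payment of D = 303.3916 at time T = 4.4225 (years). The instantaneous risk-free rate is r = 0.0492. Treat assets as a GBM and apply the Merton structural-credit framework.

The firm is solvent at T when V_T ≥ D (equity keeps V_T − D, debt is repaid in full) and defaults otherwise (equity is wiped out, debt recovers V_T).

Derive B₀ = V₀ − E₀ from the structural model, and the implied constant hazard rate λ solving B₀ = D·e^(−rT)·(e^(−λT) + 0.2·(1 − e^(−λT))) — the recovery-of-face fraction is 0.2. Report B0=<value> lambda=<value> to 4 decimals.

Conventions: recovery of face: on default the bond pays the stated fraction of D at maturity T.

Work the structural quantities from V₀ = 532.1186 against face 303.3916:
d₁ = [ln(V₀/D) + (r + σ²/2)T] / (σ√T)
   = [ln(532.1186/303.3916) + (0.0492 + 0.5·0.4170²)·4.4225] / (0.4170·√4.4225)
   = [0.561842 + 0.602099] / 0.876940 = 1.327275
d₂ = d₁ − σ√T = 1.327275 − 0.876940 = 0.450335
N(d₁) = 0.907791,  N(d₂) = 0.673766,  e^(−rT) = 0.804458
E₀ = V₀·N(d₁) − D·e^(−rT)·N(d₂)
   = 532.1186·0.907791 − 303.3916·0.804458·0.673766 = 318.609516
B₀ = V₀ − E₀ = 532.1186 − 318.609516 = 213.509084
e^(−λT) = (B₀·e^(rT)/D − 0.2)/(1 − 0.2) = (213.5091·1.243074/303.3916 − 0.2)/0.8 = 0.84350226
λ = −ln(0.84350226)/4.4225 = 0.038483

B0=213.5091 lambda=0.0385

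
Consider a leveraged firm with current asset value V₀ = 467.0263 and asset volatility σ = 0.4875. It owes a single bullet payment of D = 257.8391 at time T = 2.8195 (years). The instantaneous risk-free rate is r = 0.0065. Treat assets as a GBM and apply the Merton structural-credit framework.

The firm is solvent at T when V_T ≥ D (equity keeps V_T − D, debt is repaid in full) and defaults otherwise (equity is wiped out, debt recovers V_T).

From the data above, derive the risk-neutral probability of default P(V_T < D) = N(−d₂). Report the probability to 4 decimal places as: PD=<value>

Equity is a call on the firm's assets struck at D = 257.8391:
d₁ = [ln(V₀/D) + (r + σ²/2)T] / (σ√T)
   = [ln(467.0263/257.8391) + (0.0065 + 0.5·0.4875²)·2.8195] / (0.4875·√2.8195)
   = [0.594050 + 0.353363] / 0.818579 = 1.157387
d₂ = d₁ − σ√T = 1.157387 − 0.818579 = 0.338807
risk-neutral PD = N(−d₂) = N(-0.338807) = 0.367377

PD=0.3674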